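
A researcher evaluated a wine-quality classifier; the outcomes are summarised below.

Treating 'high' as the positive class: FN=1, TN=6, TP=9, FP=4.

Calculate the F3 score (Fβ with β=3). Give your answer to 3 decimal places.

0.874

Fβ = (1+β²)·TP / ((1+β²)·TP + β²·FN + FP), with β²=9
= 10·9 / (10·9 + 9·1 + 4) = 0.874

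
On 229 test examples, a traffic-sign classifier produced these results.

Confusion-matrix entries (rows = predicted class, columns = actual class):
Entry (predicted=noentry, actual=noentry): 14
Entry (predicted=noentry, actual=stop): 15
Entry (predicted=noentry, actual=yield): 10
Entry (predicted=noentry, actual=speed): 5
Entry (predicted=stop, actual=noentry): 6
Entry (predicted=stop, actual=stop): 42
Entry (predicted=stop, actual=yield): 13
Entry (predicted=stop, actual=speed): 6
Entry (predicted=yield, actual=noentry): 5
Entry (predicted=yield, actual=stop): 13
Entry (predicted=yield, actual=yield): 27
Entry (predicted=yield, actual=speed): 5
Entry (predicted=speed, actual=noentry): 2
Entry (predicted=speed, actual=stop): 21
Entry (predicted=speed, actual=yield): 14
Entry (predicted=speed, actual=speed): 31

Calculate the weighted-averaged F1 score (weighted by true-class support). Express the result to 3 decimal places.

0.501

Per-class F1 score (2·TP/(2·TP+FP+FN)):
  noentry: TP=14, FP=15+10+5=30, FN=6+5+2=13 → 28/71 = 0.3944
  stop: TP=42, FP=6+13+6=25, FN=15+13+21=49 → 84/158 = 0.5316
  yield: TP=27, FP=5+13+5=23, FN=10+13+14=37 → 54/114 = 0.4737
  speed: TP=31, FP=2+21+14=37, FN=5+6+5=16 → 62/115 = 0.5391
Weighted-F1 score = Σ (supportᵢ/N)·F1 scoreᵢ with N=229: (27/229)·0.3944 + (91/229)·0.5316 + (64/229)·0.4737 + (47/229)·0.5391 = 0.501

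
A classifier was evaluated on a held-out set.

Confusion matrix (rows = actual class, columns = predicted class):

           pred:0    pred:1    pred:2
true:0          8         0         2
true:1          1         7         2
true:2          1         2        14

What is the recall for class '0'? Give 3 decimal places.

0.800

recall = TP/(TP+FN).
0: TP=8, FN=0+2=2 → 8/10 = 0.8000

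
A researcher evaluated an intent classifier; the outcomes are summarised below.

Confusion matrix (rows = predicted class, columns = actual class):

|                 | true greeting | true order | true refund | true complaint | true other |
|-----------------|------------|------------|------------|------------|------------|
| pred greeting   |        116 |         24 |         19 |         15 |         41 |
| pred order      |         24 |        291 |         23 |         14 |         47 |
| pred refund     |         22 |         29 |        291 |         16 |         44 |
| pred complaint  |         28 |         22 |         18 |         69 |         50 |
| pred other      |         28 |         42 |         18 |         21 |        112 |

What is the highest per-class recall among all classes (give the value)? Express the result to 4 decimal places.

Per-class recall (TP/(TP+FN)):
  greeting: TP=116, FN=24+22+28+28=102 → 116/218 = 0.53211
  order: TP=291, FN=24+29+22+42=117 → 291/408 = 0.71324
  refund: TP=291, FN=19+23+18+18=78 → 291/369 = 0.78862
  complaint: TP=69, FN=15+14+16+21=66 → 69/135 = 0.51111
  other: TP=112, FN=41+47+44+50=182 → 112/294 = 0.38095
Highest is class 'refund' with recall = 0.7886.

0.7886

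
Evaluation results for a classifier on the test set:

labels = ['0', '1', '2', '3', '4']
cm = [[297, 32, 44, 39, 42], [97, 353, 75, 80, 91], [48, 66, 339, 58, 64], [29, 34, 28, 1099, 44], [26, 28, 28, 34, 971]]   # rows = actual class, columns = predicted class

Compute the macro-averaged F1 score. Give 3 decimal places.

0.708

Per-class F1 score (2·TP/(2·TP+FP+FN)):
  0: TP=297, FP=97+48+29+26=200, FN=32+44+39+42=157 → 594/951 = 0.6246
  1: TP=353, FP=32+66+34+28=160, FN=97+75+80+91=343 → 706/1209 = 0.5840
  2: TP=339, FP=44+75+28+28=175, FN=48+66+58+64=236 → 678/1089 = 0.6226
  3: TP=1099, FP=39+80+58+34=211, FN=29+34+28+44=135 → 2198/2544 = 0.8640
  4: TP=971, FP=42+91+64+44=241, FN=26+28+28+34=116 → 1942/2299 = 0.8447
Macro-F1 score = mean = (0.6246 + 0.5840 + 0.6226 + 0.8640 + 0.8447) / 5 = 0.708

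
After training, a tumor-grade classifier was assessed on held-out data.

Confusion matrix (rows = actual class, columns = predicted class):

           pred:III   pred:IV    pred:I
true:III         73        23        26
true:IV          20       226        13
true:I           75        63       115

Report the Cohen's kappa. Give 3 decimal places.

0.467

Observed agreement pₒ = trace/N = 414/634 = 0.6530
Expected agreement pₑ = Σ (rowᵢ·colᵢ)/N² = (122·168 + 259·312 + 253·154)/634² = 0.3490
κ = (pₒ − pₑ)/(1 − pₑ) = (0.6530 − 0.3490)/(1 − 0.3490) = 0.467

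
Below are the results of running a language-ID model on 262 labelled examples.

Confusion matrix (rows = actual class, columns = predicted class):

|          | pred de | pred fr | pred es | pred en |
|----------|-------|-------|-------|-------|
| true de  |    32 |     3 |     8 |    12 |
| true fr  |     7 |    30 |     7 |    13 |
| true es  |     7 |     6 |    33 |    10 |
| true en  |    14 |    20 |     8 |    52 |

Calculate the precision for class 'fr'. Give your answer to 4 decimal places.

0.5085

One-vs-rest for 'fr': TP = diagonal; FP = other classes predicted 'fr'; FN = 'fr' predicted as other.
precision = TP/(TP+FP).
fr: TP=30, FP=3+6+20=29 → 30/59 = 0.50847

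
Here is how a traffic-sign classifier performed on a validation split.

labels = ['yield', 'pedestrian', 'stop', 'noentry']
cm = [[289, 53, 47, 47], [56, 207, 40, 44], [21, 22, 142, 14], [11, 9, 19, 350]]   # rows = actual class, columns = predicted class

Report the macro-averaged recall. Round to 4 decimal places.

0.7182

Per-class recall (TP/(TP+FN)):
  yield: TP=289, FN=53+47+47=147 → 289/436 = 0.66284
  pedestrian: TP=207, FN=56+40+44=140 → 207/347 = 0.59654
  stop: TP=142, FN=21+22+14=57 → 142/199 = 0.71357
  noentry: TP=350, FN=11+9+19=39 → 350/389 = 0.89974
Macro-recall = mean = (0.66284 + 0.59654 + 0.71357 + 0.89974) / 4 = 0.7182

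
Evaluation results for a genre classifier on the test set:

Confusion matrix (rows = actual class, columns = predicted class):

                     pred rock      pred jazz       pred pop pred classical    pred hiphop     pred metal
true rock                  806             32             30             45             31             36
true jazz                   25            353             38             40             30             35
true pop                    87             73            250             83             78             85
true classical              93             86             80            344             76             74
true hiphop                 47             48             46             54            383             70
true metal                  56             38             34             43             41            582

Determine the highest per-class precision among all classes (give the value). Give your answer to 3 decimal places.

0.724

Per-class precision (TP/(TP+FP)):
  rock: TP=806, FP=25+87+93+47+56=308 → 806/1114 = 0.7235
  jazz: TP=353, FP=32+73+86+48+38=277 → 353/630 = 0.5603
  pop: TP=250, FP=30+38+80+46+34=228 → 250/478 = 0.5230
  classical: TP=344, FP=45+40+83+54+43=265 → 344/609 = 0.5649
  hiphop: TP=383, FP=31+30+78+76+41=256 → 383/639 = 0.5994
  metal: TP=582, FP=36+35+85+74+70=300 → 582/882 = 0.6599
Highest is class 'rock' with precision = 0.724.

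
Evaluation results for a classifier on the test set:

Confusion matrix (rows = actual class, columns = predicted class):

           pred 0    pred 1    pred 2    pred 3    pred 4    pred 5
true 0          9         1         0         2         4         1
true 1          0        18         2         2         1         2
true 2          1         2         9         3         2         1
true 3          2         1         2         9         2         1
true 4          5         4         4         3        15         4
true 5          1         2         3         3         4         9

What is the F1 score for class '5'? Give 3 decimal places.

0.450

F1 score = 2·TP/(2·TP+FP+FN).
5: TP=9, FP=1+2+1+1+4=9, FN=1+2+3+3+4=13 → 18/40 = 0.4500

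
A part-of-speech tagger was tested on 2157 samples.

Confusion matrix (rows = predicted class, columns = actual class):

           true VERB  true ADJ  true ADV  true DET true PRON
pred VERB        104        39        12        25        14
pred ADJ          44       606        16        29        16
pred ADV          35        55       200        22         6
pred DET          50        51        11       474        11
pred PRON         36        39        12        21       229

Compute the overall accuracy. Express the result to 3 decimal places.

Accuracy = trace / total = (104+606+200+474+229=1613) / 2157 = 1613/2157 = 0.748

0.748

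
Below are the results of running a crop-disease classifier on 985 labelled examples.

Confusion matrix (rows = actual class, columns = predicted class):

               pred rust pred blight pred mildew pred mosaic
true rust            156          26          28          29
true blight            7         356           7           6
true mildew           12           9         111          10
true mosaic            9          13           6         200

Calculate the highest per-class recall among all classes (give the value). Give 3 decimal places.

0.947

Per-class recall (TP/(TP+FN)):
  rust: TP=156, FN=26+28+29=83 → 156/239 = 0.6527
  blight: TP=356, FN=7+7+6=20 → 356/376 = 0.9468
  mildew: TP=111, FN=12+9+10=31 → 111/142 = 0.7817
  mosaic: TP=200, FN=9+13+6=28 → 200/228 = 0.8772
Highest is class 'blight' with recall = 0.947.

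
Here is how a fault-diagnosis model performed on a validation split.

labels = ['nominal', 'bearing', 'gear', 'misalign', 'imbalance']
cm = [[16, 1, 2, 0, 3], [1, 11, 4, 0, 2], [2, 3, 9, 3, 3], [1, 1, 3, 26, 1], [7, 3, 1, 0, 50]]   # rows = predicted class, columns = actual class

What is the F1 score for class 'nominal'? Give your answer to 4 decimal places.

0.6531

F1 score = 2·TP/(2·TP+FP+FN).
nominal: TP=16, FP=1+2+0+3=6, FN=1+2+1+7=11 → 32/49 = 0.65306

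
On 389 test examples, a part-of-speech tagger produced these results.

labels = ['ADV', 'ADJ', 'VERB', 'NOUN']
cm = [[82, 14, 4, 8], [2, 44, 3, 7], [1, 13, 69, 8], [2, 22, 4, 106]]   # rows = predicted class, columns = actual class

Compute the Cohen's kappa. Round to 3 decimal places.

Observed agreement pₒ = trace/N = 301/389 = 0.7738
Expected agreement pₑ = Σ (rowᵢ·colᵢ)/N² = (87·108 + 93·56 + 80·91 + 129·134)/389² = 0.2589
κ = (pₒ − pₑ)/(1 − pₑ) = (0.7738 − 0.2589)/(1 − 0.2589) = 0.695

0.695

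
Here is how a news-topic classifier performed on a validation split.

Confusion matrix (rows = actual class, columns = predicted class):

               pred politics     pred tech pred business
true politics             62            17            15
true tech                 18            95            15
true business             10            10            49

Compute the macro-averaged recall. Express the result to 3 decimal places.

0.704

Per-class recall (TP/(TP+FN)):
  politics: TP=62, FN=17+15=32 → 62/94 = 0.6596
  tech: TP=95, FN=18+15=33 → 95/128 = 0.7422
  business: TP=49, FN=10+10=20 → 49/69 = 0.7101
Macro-recall = mean = (0.6596 + 0.7422 + 0.7101) / 3 = 0.704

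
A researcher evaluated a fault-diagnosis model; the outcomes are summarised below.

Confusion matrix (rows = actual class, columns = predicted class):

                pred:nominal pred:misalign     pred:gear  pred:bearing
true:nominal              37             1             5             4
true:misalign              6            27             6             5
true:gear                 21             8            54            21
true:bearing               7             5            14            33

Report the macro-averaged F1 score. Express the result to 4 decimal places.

0.5984

Per-class F1 score (2·TP/(2·TP+FP+FN)):
  nominal: TP=37, FP=6+21+7=34, FN=1+5+4=10 → 74/118 = 0.62712
  misalign: TP=27, FP=1+8+5=14, FN=6+6+5=17 → 54/85 = 0.63529
  gear: TP=54, FP=5+6+14=25, FN=21+8+21=50 → 108/183 = 0.59016
  bearing: TP=33, FP=4+5+21=30, FN=7+5+14=26 → 66/122 = 0.54098
Macro-F1 score = mean = (0.62712 + 0.63529 + 0.59016 + 0.54098) / 4 = 0.5984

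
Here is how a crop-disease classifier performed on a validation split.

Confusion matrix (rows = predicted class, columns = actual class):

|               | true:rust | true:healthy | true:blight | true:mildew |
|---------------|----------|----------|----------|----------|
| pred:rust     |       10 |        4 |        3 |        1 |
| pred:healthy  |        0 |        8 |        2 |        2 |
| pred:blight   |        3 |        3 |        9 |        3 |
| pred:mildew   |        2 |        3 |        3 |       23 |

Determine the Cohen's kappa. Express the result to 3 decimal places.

Observed agreement pₒ = trace/N = 50/79 = 0.6329
Expected agreement pₑ = Σ (rowᵢ·colᵢ)/N² = (15·18 + 18·12 + 17·18 + 29·31)/79² = 0.2710
κ = (pₒ − pₑ)/(1 − pₑ) = (0.6329 − 0.2710)/(1 − 0.2710) = 0.496

0.496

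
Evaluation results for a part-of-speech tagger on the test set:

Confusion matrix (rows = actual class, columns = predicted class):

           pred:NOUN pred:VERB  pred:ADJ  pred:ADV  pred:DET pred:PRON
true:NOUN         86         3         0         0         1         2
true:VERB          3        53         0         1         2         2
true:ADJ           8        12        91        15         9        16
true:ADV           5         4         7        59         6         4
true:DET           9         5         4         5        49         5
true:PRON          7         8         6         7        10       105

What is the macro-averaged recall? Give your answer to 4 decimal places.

Per-class recall (TP/(TP+FN)):
  NOUN: TP=86, FN=3+0+0+1+2=6 → 86/92 = 0.93478
  VERB: TP=53, FN=3+0+1+2+2=8 → 53/61 = 0.86885
  ADJ: TP=91, FN=8+12+15+9+16=60 → 91/151 = 0.60265
  ADV: TP=59, FN=5+4+7+6+4=26 → 59/85 = 0.69412
  DET: TP=49, FN=9+5+4+5+5=28 → 49/77 = 0.63636
  PRON: TP=105, FN=7+8+6+7+10=38 → 105/143 = 0.73427
Macro-recall = mean = (0.93478 + 0.86885 + 0.60265 + 0.69412 + 0.63636 + 0.73427) / 6 = 0.7452

0.7452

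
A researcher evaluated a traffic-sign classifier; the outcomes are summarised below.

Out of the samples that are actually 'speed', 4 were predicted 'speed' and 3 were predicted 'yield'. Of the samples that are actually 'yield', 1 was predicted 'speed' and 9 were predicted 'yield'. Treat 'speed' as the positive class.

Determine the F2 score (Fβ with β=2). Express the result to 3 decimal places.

0.606

Fβ = (1+β²)·TP / ((1+β²)·TP + β²·FN + FP), with β²=4
= 5·4 / (5·4 + 4·3 + 1) = 0.606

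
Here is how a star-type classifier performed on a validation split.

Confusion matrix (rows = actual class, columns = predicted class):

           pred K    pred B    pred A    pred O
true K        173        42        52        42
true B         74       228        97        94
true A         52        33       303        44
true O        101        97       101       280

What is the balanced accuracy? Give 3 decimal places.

Balanced accuracy = mean of per-class recall.
  K: recall = 173/309 = 0.5599
  B: recall = 228/493 = 0.4625
  A: recall = 303/432 = 0.7014
  O: recall = 280/579 = 0.4836
Mean = (0.5599 + 0.4625 + 0.7014 + 0.4836) / 4 = 0.552

0.552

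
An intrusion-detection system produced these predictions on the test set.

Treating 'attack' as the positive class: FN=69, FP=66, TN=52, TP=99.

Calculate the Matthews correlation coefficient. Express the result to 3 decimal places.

MCC = (TP·TN − FP·FN) / √((TP+FP)(TP+FN)(TN+FP)(TN+FN))
Numerator = 99·52 − 66·69 = 594
Denominator = √(165·168·118·121) = √395786160 = 19894.3751
MCC = 594 / 19894.3751 = 0.030

0.030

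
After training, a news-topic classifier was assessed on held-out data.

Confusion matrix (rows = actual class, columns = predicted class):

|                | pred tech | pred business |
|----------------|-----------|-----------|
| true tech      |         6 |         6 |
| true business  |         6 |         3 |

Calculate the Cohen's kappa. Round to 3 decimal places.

-0.167

Observed agreement pₒ = trace/N = 9/21 = 0.4286
Expected agreement pₑ = Σ (rowᵢ·colᵢ)/N² = (12·12 + 9·9)/21² = 0.5102
κ = (pₒ − pₑ)/(1 − pₑ) = (0.4286 − 0.5102)/(1 − 0.5102) = -0.167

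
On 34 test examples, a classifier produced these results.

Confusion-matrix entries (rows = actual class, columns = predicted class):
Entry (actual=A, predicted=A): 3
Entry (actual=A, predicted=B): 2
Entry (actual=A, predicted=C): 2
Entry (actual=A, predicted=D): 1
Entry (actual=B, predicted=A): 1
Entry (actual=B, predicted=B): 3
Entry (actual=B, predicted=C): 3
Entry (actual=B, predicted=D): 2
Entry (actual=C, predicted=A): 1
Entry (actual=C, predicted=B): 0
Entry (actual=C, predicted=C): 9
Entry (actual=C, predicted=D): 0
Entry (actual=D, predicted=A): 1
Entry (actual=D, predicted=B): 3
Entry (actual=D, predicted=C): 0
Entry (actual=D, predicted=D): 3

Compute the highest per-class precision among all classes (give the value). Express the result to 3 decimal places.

Per-class precision (TP/(TP+FP)):
  A: TP=3, FP=1+1+1=3 → 3/6 = 0.5000
  B: TP=3, FP=2+0+3=5 → 3/8 = 0.3750
  C: TP=9, FP=2+3+0=5 → 9/14 = 0.6429
  D: TP=3, FP=1+2+0=3 → 3/6 = 0.5000
Highest is class 'C' with precision = 0.643.

0.643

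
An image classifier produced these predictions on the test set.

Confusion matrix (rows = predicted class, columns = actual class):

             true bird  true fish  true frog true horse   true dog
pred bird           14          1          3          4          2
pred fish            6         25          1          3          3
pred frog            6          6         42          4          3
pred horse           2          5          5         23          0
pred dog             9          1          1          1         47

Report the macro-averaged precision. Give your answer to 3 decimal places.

Per-class precision (TP/(TP+FP)):
  bird: TP=14, FP=1+3+4+2=10 → 14/24 = 0.5833
  fish: TP=25, FP=6+1+3+3=13 → 25/38 = 0.6579
  frog: TP=42, FP=6+6+4+3=19 → 42/61 = 0.6885
  horse: TP=23, FP=2+5+5+0=12 → 23/35 = 0.6571
  dog: TP=47, FP=9+1+1+1=12 → 47/59 = 0.7966
Macro-precision = mean = (0.5833 + 0.6579 + 0.6885 + 0.6571 + 0.7966) / 5 = 0.677

0.677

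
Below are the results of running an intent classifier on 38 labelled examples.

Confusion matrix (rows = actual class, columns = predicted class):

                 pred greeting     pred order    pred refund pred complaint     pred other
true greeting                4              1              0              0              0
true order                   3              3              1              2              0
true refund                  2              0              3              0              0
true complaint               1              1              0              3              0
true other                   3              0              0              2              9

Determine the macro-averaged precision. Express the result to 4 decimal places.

0.6173

Per-class precision (TP/(TP+FP)):
  greeting: TP=4, FP=3+2+1+3=9 → 4/13 = 0.30769
  order: TP=3, FP=1+0+1+0=2 → 3/5 = 0.60000
  refund: TP=3, FP=0+1+0+0=1 → 3/4 = 0.75000
  complaint: TP=3, FP=0+2+0+2=4 → 3/7 = 0.42857
  other: TP=9, FP=0+0+0+0=0 → 9/9 = 1.00000
Macro-precision = mean = (0.30769 + 0.60000 + 0.75000 + 0.42857 + 1.00000) / 5 = 0.6173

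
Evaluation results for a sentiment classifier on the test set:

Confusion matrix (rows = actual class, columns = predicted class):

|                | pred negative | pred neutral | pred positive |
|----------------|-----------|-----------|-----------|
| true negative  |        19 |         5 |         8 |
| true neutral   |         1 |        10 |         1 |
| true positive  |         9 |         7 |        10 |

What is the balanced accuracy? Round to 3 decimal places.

Balanced accuracy = mean of per-class recall.
  negative: recall = 19/32 = 0.5938
  neutral: recall = 10/12 = 0.8333
  positive: recall = 10/26 = 0.3846
Mean = (0.5938 + 0.8333 + 0.3846) / 3 = 0.604

0.604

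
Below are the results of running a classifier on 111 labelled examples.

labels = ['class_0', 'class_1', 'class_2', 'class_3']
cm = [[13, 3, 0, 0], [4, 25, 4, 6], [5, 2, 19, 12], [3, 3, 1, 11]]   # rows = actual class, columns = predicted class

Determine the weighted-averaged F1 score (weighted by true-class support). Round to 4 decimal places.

Per-class F1 score (2·TP/(2·TP+FP+FN)):
  class_0: TP=13, FP=4+5+3=12, FN=3+0+0=3 → 26/41 = 0.63415
  class_1: TP=25, FP=3+2+3=8, FN=4+4+6=14 → 50/72 = 0.69444
  class_2: TP=19, FP=0+4+1=5, FN=5+2+12=19 → 38/62 = 0.61290
  class_3: TP=11, FP=0+6+12=18, FN=3+3+1=7 → 22/47 = 0.46809
Weighted-F1 score = Σ (supportᵢ/N)·F1 scoreᵢ with N=111: (16/111)·0.63415 + (39/111)·0.69444 + (38/111)·0.61290 + (18/111)·0.46809 = 0.6211

0.6211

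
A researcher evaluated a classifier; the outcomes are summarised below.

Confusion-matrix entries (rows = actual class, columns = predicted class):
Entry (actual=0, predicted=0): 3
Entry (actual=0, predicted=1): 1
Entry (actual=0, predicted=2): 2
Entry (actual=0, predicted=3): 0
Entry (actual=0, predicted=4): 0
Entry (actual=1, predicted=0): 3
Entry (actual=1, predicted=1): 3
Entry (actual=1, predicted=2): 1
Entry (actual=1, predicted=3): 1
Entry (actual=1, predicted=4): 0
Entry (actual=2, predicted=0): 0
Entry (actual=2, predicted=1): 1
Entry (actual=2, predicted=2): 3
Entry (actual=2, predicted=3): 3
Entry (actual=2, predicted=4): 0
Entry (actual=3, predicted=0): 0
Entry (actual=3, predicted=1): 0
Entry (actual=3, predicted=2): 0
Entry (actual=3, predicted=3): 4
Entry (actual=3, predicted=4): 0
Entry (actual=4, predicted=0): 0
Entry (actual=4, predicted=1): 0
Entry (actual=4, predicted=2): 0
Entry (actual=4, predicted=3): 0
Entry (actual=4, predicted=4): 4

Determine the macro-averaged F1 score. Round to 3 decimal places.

Per-class F1 score (2·TP/(2·TP+FP+FN)):
  0: TP=3, FP=3+0+0+0=3, FN=1+2+0+0=3 → 6/12 = 0.5000
  1: TP=3, FP=1+1+0+0=2, FN=3+1+1+0=5 → 6/13 = 0.4615
  2: TP=3, FP=2+1+0+0=3, FN=0+1+3+0=4 → 6/13 = 0.4615
  3: TP=4, FP=0+1+3+0=4, FN=0+0+0+0=0 → 8/12 = 0.6667
  4: TP=4, FP=0+0+0+0=0, FN=0+0+0+0=0 → 8/8 = 1.0000
Macro-F1 score = mean = (0.5000 + 0.4615 + 0.4615 + 0.6667 + 1.0000) / 5 = 0.618

0.618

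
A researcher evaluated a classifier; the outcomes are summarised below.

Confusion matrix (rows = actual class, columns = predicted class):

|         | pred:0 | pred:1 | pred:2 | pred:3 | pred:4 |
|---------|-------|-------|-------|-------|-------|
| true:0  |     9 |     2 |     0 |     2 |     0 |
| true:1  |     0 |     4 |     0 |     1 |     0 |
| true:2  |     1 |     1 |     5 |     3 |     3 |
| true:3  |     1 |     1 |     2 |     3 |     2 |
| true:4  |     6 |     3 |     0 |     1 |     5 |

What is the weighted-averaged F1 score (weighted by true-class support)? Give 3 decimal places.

Per-class F1 score (2·TP/(2·TP+FP+FN)):
  0: TP=9, FP=0+1+1+6=8, FN=2+0+2+0=4 → 18/30 = 0.6000
  1: TP=4, FP=2+1+1+3=7, FN=0+0+1+0=1 → 8/16 = 0.5000
  2: TP=5, FP=0+0+2+0=2, FN=1+1+3+3=8 → 10/20 = 0.5000
  3: TP=3, FP=2+1+3+1=7, FN=1+1+2+2=6 → 6/19 = 0.3158
  4: TP=5, FP=0+0+3+2=5, FN=6+3+0+1=10 → 10/25 = 0.4000
Weighted-F1 score = Σ (supportᵢ/N)·F1 scoreᵢ with N=55: (13/55)·0.6000 + (5/55)·0.5000 + (13/55)·0.5000 + (9/55)·0.3158 + (15/55)·0.4000 = 0.466

0.466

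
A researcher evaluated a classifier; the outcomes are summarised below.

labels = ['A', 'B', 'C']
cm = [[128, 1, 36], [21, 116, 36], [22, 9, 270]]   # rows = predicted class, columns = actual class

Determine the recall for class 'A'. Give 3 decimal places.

0.749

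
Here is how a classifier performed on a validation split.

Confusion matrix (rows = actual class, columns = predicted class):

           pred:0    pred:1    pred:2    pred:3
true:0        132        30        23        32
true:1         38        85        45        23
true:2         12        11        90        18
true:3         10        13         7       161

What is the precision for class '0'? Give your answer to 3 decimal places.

precision = TP/(TP+FP).
0: TP=132, FP=38+12+10=60 → 132/192 = 0.6875

0.688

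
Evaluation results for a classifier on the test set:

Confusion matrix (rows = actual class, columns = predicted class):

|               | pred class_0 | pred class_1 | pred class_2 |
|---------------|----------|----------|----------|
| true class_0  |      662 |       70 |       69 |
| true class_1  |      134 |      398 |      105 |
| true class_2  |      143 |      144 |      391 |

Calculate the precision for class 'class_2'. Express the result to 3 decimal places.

0.692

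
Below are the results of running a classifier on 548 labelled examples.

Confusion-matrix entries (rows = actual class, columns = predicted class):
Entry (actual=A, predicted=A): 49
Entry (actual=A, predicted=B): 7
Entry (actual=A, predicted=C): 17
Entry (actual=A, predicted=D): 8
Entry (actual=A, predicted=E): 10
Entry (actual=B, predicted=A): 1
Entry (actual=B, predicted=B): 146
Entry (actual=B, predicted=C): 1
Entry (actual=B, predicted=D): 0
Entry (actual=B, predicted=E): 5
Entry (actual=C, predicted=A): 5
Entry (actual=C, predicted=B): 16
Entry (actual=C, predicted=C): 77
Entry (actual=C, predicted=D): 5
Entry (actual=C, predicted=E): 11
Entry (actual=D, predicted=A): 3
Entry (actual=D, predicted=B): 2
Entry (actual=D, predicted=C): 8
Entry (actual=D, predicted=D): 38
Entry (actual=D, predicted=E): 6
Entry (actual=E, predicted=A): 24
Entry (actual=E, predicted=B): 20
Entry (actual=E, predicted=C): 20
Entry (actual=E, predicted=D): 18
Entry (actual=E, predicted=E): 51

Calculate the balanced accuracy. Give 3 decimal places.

0.644

Balanced accuracy = mean of per-class recall.
  A: recall = 49/91 = 0.5385
  B: recall = 146/153 = 0.9542
  C: recall = 77/114 = 0.6754
  D: recall = 38/57 = 0.6667
  E: recall = 51/133 = 0.3835
Mean = (0.5385 + 0.9542 + 0.6754 + 0.6667 + 0.3835) / 5 = 0.644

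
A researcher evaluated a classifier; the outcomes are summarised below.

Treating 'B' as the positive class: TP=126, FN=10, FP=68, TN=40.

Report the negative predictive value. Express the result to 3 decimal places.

NPV = TN/(TN+FN) = 40/(40+10) = 0.800

0.800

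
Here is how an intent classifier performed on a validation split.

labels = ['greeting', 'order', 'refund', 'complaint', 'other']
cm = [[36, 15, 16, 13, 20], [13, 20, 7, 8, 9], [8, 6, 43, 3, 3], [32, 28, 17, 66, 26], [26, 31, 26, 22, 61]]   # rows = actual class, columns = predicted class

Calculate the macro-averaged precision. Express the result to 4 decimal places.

Per-class precision (TP/(TP+FP)):
  greeting: TP=36, FP=13+8+32+26=79 → 36/115 = 0.31304
  order: TP=20, FP=15+6+28+31=80 → 20/100 = 0.20000
  refund: TP=43, FP=16+7+17+26=66 → 43/109 = 0.39450
  complaint: TP=66, FP=13+8+3+22=46 → 66/112 = 0.58929
  other: TP=61, FP=20+9+3+26=58 → 61/119 = 0.51261
Macro-precision = mean = (0.31304 + 0.20000 + 0.39450 + 0.58929 + 0.51261) / 5 = 0.4019

0.4019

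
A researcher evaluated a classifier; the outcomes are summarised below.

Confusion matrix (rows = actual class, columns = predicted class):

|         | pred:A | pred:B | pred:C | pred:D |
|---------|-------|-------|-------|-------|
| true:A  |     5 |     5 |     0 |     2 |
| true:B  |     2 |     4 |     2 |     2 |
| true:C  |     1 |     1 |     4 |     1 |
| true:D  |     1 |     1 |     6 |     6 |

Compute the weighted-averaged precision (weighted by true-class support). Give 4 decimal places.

Per-class precision (TP/(TP+FP)):
  A: TP=5, FP=2+1+1=4 → 5/9 = 0.55556
  B: TP=4, FP=5+1+1=7 → 4/11 = 0.36364
  C: TP=4, FP=0+2+6=8 → 4/12 = 0.33333
  D: TP=6, FP=2+2+1=5 → 6/11 = 0.54545
Weighted-precision = Σ (supportᵢ/N)·precisionᵢ with N=43: (12/43)·0.55556 + (10/43)·0.36364 + (7/43)·0.33333 + (14/43)·0.54545 = 0.4715

0.4715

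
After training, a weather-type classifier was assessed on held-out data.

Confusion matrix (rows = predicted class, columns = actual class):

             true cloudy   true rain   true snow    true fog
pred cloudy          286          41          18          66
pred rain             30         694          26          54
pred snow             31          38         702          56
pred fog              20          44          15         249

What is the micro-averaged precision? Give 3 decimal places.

0.815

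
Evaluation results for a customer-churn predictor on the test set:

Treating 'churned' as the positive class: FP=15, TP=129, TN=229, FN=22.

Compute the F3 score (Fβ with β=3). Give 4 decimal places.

0.8583

Fβ = (1+β²)·TP / ((1+β²)·TP + β²·FN + FP), with β²=9
= 10·129 / (10·129 + 9·22 + 15) = 0.8583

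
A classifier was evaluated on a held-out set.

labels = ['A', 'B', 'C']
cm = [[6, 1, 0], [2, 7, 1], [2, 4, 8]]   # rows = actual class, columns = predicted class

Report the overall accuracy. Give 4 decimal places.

Accuracy = trace / total = (6+7+8=21) / 31 = 21/31 = 0.6774

0.6774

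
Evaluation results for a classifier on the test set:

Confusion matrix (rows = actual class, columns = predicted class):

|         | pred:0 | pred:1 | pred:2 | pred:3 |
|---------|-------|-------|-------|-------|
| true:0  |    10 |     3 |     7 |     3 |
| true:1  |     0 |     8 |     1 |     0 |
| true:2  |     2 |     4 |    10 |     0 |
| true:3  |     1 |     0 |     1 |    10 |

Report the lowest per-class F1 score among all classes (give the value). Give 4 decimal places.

0.5556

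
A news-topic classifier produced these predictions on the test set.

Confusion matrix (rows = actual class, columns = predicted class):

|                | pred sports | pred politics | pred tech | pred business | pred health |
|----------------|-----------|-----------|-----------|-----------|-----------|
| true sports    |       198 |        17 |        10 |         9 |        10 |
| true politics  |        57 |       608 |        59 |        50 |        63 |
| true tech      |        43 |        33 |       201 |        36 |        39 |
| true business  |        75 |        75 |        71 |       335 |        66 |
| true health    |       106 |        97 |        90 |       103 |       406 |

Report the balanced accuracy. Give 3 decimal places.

0.631

Balanced accuracy = mean of per-class recall.
  sports: recall = 198/244 = 0.8115
  politics: recall = 608/837 = 0.7264
  tech: recall = 201/352 = 0.5710
  business: recall = 335/622 = 0.5386
  health: recall = 406/802 = 0.5062
Mean = (0.8115 + 0.7264 + 0.5710 + 0.5386 + 0.5062) / 5 = 0.631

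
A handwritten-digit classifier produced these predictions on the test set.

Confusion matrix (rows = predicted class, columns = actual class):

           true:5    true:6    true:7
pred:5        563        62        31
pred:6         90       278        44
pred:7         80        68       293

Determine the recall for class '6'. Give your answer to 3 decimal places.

Treat '6' as positive and all other classes as negative.
recall = TP/(TP+FN).
6: TP=278, FN=62+68=130 → 278/408 = 0.6814

0.681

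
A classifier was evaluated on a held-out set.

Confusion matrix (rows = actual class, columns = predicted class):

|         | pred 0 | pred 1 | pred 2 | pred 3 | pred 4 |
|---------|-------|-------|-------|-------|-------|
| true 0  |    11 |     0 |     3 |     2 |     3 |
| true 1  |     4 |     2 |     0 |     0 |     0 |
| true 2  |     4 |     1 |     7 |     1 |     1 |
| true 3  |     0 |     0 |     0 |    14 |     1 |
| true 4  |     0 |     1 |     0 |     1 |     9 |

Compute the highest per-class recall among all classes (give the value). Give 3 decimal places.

Per-class recall (TP/(TP+FN)):
  0: TP=11, FN=0+3+2+3=8 → 11/19 = 0.5789
  1: TP=2, FN=4+0+0+0=4 → 2/6 = 0.3333
  2: TP=7, FN=4+1+1+1=7 → 7/14 = 0.5000
  3: TP=14, FN=0+0+0+1=1 → 14/15 = 0.9333
  4: TP=9, FN=0+1+0+1=2 → 9/11 = 0.8182
Highest is class '3' with recall = 0.933.

0.933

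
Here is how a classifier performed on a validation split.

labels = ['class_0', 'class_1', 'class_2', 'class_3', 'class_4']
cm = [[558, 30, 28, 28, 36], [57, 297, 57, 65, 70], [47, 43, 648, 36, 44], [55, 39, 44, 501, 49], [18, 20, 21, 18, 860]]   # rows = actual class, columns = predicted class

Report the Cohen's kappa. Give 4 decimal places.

0.7223

Observed agreement pₒ = trace/N = 2864/3669 = 0.78059
Expected agreement pₑ = Σ (rowᵢ·colᵢ)/N² = (680·735 + 546·429 + 818·798 + 688·648 + 937·1059)/3669² = 0.20985
κ = (pₒ − pₑ)/(1 − pₑ) = (0.78059 − 0.20985)/(1 − 0.20985) = 0.7223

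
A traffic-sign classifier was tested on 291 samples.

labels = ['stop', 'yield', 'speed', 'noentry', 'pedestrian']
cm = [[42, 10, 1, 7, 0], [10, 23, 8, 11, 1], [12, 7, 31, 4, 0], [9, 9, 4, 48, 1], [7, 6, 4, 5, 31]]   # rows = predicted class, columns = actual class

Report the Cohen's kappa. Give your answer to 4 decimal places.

0.4984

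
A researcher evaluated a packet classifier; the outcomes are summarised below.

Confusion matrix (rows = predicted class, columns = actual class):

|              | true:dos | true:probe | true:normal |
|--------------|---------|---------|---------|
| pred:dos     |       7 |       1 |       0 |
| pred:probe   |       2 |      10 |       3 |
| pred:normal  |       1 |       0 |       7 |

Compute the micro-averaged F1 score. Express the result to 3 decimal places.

Micro-averaging pools counts across classes: ΣTP=24, ΣFP=7, ΣFN=7.
Micro-F1 score = 2·TP/(2·TP+FP+FN) on pooled counts = 0.774 (equals overall accuracy in single-label multiclass).

0.774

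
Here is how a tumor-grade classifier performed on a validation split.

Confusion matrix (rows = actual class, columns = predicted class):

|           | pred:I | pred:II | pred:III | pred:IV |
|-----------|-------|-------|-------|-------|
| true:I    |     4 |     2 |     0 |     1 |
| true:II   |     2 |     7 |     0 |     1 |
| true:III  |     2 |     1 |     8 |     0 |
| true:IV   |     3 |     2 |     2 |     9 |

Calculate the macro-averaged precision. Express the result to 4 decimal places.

Per-class precision (TP/(TP+FP)):
  I: TP=4, FP=2+2+3=7 → 4/11 = 0.36364
  II: TP=7, FP=2+1+2=5 → 7/12 = 0.58333
  III: TP=8, FP=0+0+2=2 → 8/10 = 0.80000
  IV: TP=9, FP=1+1+0=2 → 9/11 = 0.81818
Macro-precision = mean = (0.36364 + 0.58333 + 0.80000 + 0.81818) / 4 = 0.6413

0.6413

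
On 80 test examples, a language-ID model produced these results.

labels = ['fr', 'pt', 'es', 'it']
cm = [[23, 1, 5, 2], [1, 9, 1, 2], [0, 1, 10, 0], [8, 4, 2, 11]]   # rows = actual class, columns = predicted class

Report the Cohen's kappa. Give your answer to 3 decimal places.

0.534

Observed agreement pₒ = trace/N = 53/80 = 0.6625
Expected agreement pₑ = Σ (rowᵢ·colᵢ)/N² = (31·32 + 13·15 + 11·18 + 25·15)/80² = 0.2750
κ = (pₒ − pₑ)/(1 − pₑ) = (0.6625 − 0.2750)/(1 − 0.2750) = 0.534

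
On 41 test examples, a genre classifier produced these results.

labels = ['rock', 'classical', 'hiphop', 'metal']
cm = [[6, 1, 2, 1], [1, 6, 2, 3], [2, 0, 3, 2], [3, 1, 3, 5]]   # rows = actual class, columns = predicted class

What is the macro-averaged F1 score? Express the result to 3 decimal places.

Per-class F1 score (2·TP/(2·TP+FP+FN)):
  rock: TP=6, FP=1+2+3=6, FN=1+2+1=4 → 12/22 = 0.5455
  classical: TP=6, FP=1+0+1=2, FN=1+2+3=6 → 12/20 = 0.6000
  hiphop: TP=3, FP=2+2+3=7, FN=2+0+2=4 → 6/17 = 0.3529
  metal: TP=5, FP=1+3+2=6, FN=3+1+3=7 → 10/23 = 0.4348
Macro-F1 score = mean = (0.5455 + 0.6000 + 0.3529 + 0.4348) / 4 = 0.483

0.483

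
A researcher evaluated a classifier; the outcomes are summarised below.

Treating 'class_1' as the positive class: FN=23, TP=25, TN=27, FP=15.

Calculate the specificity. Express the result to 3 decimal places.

0.643

Specificity = TN/(TN+FP) = 27/(27+15) = 0.643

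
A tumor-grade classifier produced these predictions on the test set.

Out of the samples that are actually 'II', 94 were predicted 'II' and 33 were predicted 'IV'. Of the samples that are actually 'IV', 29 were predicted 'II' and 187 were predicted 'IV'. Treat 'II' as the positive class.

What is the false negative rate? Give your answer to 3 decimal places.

FNR = FN/(FN+TP) = 33/(33+94) = 0.260

0.260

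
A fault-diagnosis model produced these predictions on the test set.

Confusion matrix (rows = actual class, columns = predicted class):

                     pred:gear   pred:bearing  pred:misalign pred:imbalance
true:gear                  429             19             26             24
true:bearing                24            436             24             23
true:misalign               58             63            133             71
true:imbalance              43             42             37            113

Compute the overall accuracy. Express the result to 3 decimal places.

0.710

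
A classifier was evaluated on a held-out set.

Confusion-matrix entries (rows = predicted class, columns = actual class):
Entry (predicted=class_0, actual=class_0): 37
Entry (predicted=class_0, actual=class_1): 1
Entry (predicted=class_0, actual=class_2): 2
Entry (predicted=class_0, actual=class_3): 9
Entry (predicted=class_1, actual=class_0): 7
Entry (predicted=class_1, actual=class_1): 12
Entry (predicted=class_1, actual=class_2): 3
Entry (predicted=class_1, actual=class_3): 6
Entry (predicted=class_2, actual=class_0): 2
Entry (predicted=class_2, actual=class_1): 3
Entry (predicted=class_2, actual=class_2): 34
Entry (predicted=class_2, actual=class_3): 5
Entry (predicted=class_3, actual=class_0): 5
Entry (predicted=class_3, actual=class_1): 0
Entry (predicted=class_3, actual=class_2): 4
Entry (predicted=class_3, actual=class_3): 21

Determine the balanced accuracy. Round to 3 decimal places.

0.695

Balanced accuracy = mean of per-class recall.
  class_0: recall = 37/51 = 0.7255
  class_1: recall = 12/16 = 0.7500
  class_2: recall = 34/43 = 0.7907
  class_3: recall = 21/41 = 0.5122
Mean = (0.7255 + 0.7500 + 0.7907 + 0.5122) / 4 = 0.695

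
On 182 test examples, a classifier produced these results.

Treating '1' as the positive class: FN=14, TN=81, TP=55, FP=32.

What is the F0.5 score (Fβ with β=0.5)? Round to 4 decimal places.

Fβ = (1+β²)·TP / ((1+β²)·TP + β²·FN + FP), with β²=1/4
= 1.25·55 / (1.25·55 + 0.25·14 + 32) = 0.6595

0.6595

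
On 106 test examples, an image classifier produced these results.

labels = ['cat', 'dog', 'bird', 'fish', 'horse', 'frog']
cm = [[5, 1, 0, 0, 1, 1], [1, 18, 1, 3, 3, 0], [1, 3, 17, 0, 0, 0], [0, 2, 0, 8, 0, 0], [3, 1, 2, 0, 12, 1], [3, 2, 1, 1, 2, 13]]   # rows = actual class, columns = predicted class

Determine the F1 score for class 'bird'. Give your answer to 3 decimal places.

0.810

Treat 'bird' as positive and all other classes as negative.
F1 score = 2·TP/(2·TP+FP+FN).
bird: TP=17, FP=0+1+0+2+1=4, FN=1+3+0+0+0=4 → 34/42 = 0.8095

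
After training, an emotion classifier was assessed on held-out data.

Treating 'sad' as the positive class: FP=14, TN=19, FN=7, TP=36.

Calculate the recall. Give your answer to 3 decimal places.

Recall = TP/(TP+FN) = 36/(36+7) = 36/43 = 0.837

0.837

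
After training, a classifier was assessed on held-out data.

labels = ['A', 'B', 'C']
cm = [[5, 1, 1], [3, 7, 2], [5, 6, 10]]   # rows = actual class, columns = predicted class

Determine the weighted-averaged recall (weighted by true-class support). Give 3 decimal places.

Per-class recall (TP/(TP+FN)):
  A: TP=5, FN=1+1=2 → 5/7 = 0.7143
  B: TP=7, FN=3+2=5 → 7/12 = 0.5833
  C: TP=10, FN=5+6=11 → 10/21 = 0.4762
Weighted-recall = Σ (supportᵢ/N)·recallᵢ with N=40: (7/40)·0.7143 + (12/40)·0.5833 + (21/40)·0.4762 = 0.550

0.550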